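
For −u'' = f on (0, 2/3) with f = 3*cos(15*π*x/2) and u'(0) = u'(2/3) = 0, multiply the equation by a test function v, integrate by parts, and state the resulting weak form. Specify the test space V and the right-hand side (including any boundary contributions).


V = H^1(0, 2/3) (no boundary constraint on v; u is determined up to an additive constant); weak form: ∫_0^2/3 u'v' dx = ∫_0^2/3 (3*cos(15*π*x/2)) v dx for all v ∈ V.

Multiply both sides by a test function v and integrate from 0 to 2/3:
  ∫_0^2/3 −u''(x) v(x) dx = ∫_0^2/3 f(x) v(x) dx.
Integrate the LHS by parts once:
  ∫_0^2/3 −u'' v dx = −[u'(x) v(x)]_0^2/3 + ∫_0^2/3 u'(x) v'(x) dx.
Thus ∫_0^2/3 u'(x) v'(x) dx = ∫_0^2/3 f(x) v(x) dx + [u'(x) v(x)]_0^2/3.
Choose V so that boundary terms are either known or forced to vanish.
u has homogeneous Neumann: u'(0) = u'(2/3) = 0. So [u' v]_0^2/3 = 0·v(2/3) − 0·v(0) = 0 for any v; take V = H^1(0, 2/3).
Weak formulation: find u (satisfying any essential BC) such that ∫_0^2/3 u'(x) v'(x) dx = ∫_0^2/3 f v dx for all v ∈ V (homogeneous Neumann, so boundary terms vanish).
Substituting f(x) = 3*cos(15*π*x/2), the right-hand side is ∫_0^2/3 (3*cos(15*π*x/2)) v dx.
Compatibility check (pure Neumann): taking v ≡ 1 ∈ V gives 0 = ∫_0^2/3 f dx + (0) − (0), i.e. ∫_0^2/3 f dx must equal u'(0) − u'(2/3) = 0. Indeed ∫_0^2/3 (3*cos(15*π*x/2)) dx = 0, so the data are compatible. The solution is then unique only up to an additive constant (fix it e.g. by requiring ∫_0^2/3 u dx = 0).


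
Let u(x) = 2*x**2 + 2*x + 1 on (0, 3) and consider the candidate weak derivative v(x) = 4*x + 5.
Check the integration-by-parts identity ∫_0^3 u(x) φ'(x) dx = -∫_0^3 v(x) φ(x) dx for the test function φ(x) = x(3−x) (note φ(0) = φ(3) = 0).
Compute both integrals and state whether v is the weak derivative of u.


LHS = -36, RHS = -99/2. No, v is not the weak derivative of u.

u(x) = 2*x**2 + 2*x + 1, classical derivative u'(x) = 4*x + 2.
φ(x) = x(3−x), so φ'(x) = 3 - 2*x.
Note φ(0) = φ(3) = 0, so the boundary term u·φ vanishes.
LHS = ∫_0^3 u(x) φ'(x) dx = ∫_0^3 (-4*x^3 + 2*x^2 + 4*x + 3) dx. Term by term:
  ∫_0^3 -4*x^3 dx = -81;  ∫_0^3 2*x^2 dx = 18;  ∫_0^3 4*x dx = 18;
  ∫_0^3 3 dx = 9.
Sum: -81 + 18 + 18 + 9 = -36.
So LHS = -36.
∫_0^3 v(x) φ(x) dx = ∫_0^3 (-4*x^3 + 7*x^2 + 15*x) dx. Term by term:
  ∫_0^3 -4*x^3 dx = -81;  ∫_0^3 7*x^2 dx = 63;  ∫_0^3 15*x dx = 135/2.
Sum: -81 + 63 + 135/2 = 99/2.
So RHS = -∫_0^3 v(x) φ(x) dx = -99/2.
LHS − RHS = 27/2 ≠ 0, so the identity fails.
(For a valid weak derivative the identity must hold for EVERY test function, in particular this one. The failure shows v is NOT the weak derivative of u.)
Correct weak derivative would be u'(x) = 4*x + 2.


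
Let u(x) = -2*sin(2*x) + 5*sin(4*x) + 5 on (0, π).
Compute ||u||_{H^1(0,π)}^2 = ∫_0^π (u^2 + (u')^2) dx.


||u||_{H^1(0,π)}^2 = 495*π/2

u'(x) = -4*cos(2*x) + 20*cos(4*x).
Expand u² and (u')² and integrate term by term on (0, π), using: for integers n ≥ 1, ∫_0^π sin²(nx) dx = ∫_0^π cos²(nx) dx = π/2; for n ≠ n', ∫_0^π sin(nx)sin(n'x) dx = ∫_0^π cos(nx)cos(n'x) dx = 0; and by product-to-sum, ∫_0^π sin(nx)cos(n'x) dx = ½∫_0^π [sin((n+n')x) + sin((n−n')x)] dx, which is 0 when n+n' is even and 2n/(n²−n'²) when n+n' is odd (it need not vanish on (0, π)). For the constant mode: ∫_0^π 1 dx = π, ∫_0^π cos(nx) dx = 0, ∫_0^π sin(nx) dx = (1−(−1)^n)/n.
  u² squared terms: (5)²·∫1 dx = 25·π = 25*π;  (-2)²·∫sin(2x)² dx = 4·π/2 = 2*π;  (5)²·∫sin(4x)² dx = 25·π/2 = 25*π/2.
  u² cross terms: 2·(5)·(-2)·∫1·sin(2x) dx = -20·(0) = 0;  2·(5)·(5)·∫1·sin(4x) dx = 50·(0) = 0;  2·(-2)·(5)·∫sin(2x)·sin(4x) dx = -20·(0) = 0.
  So ∫_0^π u² dx = 25*π + 2*π + 25*π/2 + 0 + 0 + 0 = 79*π/2.
  (u')² squared terms: (-4)²·∫cos(2x)² dx = 16·π/2 = 8*π;  (20)²·∫cos(4x)² dx = 400·π/2 = 200*π.
  (u')² cross terms: 2·(-4)·(20)·∫cos(2x)·cos(4x) dx = -160·(0) = 0.
  So ∫_0^π (u')² dx = 8*π + 200*π + 0 = 208*π.
||u||_{H^1}^2 = (79*π/2) + (208*π) = 495*π/2.


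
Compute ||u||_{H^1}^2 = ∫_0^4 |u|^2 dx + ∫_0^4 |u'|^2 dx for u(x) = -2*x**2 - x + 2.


||u||_{H^1}^2 = 6596/5

The H^1 norm (squared) on an interval (0, L) is
  ||u||_{H^1}^2 = ∫_0^L u(x)^2 dx + ∫_0^L u'(x)^2 dx.
Compute u'(x) = -4*x - 1.
Then u(x)^2 = 4*x**4 + 4*x**3 - 7*x**2 - 4*x + 4 and u'(x)^2 = 16*x**2 + 8*x + 1.
Integrate each monomial from 0 to 4 using ∫_0^4 c·x^n dx = c·4^(n+1)/(n+1):
  ∫_0^4 u(x)^2 dx = ∫_0^4 (4*x^4 + 4*x^3 - 7*x^2 - 4*x + 4) dx. Term by term:
    ∫_0^4 4*x^4 dx = 4096/5;  ∫_0^4 4*x^3 dx = 256;  ∫_0^4 -7*x^2 dx = -448/3;
    ∫_0^4 -4*x dx = -32;  ∫_0^4 4 dx = 16.
  Sum: 4096/5 + 256 − 448/3 − 32 + 16 = 13648/15.
  ∫_0^4 u'(x)^2 dx = ∫_0^4 (16*x^2 + 8*x + 1) dx. Term by term:
    ∫_0^4 16*x^2 dx = 1024/3;  ∫_0^4 8*x dx = 64;  ∫_0^4 1 dx = 4.
  Sum: 1024/3 + 64 + 4 = 1228/3.
Adding: ||u||_{H^1}^2 = 13648/15 + 1228/3 = 6596/5.


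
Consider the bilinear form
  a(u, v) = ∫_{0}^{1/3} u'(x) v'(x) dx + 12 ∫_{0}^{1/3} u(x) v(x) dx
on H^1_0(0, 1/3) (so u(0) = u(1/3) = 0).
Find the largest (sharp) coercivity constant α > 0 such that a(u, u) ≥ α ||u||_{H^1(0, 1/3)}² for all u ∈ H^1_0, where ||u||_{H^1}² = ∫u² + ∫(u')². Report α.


α = 1

Coercivity of a(·,·) on H^1_0(0, 1/3) means a(u, u) ≥ α ||u||_{H^1}² for every u ∈ H^1_0.
The interval has length L = 1/3, and Poincaré/coercivity depend only on L. Here a(u, u) = ∫(u')² + (12)·∫u².
Here c = 12 ≥ 1, so a(u,u) = ∫(u')² + c∫u² ≥ ∫(u')² + ∫u² = ||u||_{H^1}², i.e. α = 1 works. No larger α is possible: a(u,u) ≥ α||u||_{H^1}² means (1−α)∫(u')² ≥ (α−c)∫u², and for the modes u_n = sin(nπ(x−x₀)/L) (x₀ the left endpoint) one has ∫u_n²/∫(u_n')² = (L/(nπ))² → 0, so a(u_n,u_n)/||u_n||_{H^1}² → 1. Hence the optimal constant is α = 1.
Therefore α = 1.


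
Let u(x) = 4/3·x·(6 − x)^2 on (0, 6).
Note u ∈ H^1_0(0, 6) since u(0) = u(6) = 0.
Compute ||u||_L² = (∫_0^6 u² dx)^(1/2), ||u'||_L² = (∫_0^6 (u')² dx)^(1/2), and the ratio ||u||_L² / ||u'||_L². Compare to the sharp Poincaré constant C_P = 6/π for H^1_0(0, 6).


||u||_L² / ||u'||_L² = 3*sqrt(14)/7 < C_P = 6/π.

u(x) = 4/3·x·(6 − x)^2, so u'(x) = 4*(x - 6)*(x - 2).
u(x) = 4/3·x·(6 − x)^2 vanishes at x = 0 and x = 6, so u ∈ H^1_0(0, 6). Differentiate via the product rule and integrate the resulting polynomials term by term.
  ∫_0^6 u² dx = ∫_0^6 (16*x^6/9 - 128*x^5/3 + 384*x^4 - 1536*x^3 + 2304*x^2) dx. Term by term:
    ∫_0^6 16*x^6/9 dx = 497664/7;  ∫_0^6 -128*x^5/3 dx = -331776;  ∫_0^6 384*x^4 dx = 2985984/5;
    ∫_0^6 -1536*x^3 dx = -497664;  ∫_0^6 2304*x^2 dx = 165888.
  Sum: 497664/7 − 331776 + 2985984/5 − 497664 + 165888 = 165888/35.
  ∫_0^6 (u')² dx = ∫_0^6 (16*x^4 - 256*x^3 + 1408*x^2 - 3072*x + 2304) dx. Term by term:
    ∫_0^6 16*x^4 dx = 124416/5;  ∫_0^6 -256*x^3 dx = -82944;  ∫_0^6 1408*x^2 dx = 101376;
    ∫_0^6 -3072*x dx = -55296;  ∫_0^6 2304 dx = 13824.
  Sum: 124416/5 − 82944 + 101376 − 55296 + 13824 = 9216/5.
∫_0^6 u² dx = 165888/35, so ||u||_L² = 288*sqrt(70)/35.
∫_0^6 (u')² dx = 9216/5, so ||u'||_L² = 96*sqrt(5)/5.
Ratio ||u||_L² / ||u'||_L² = 3*sqrt(14)/7.
Sharp Poincaré constant on H^1_0(0, 6) is C_P = L/π = 6/π, achieved by sin(π/6·x).
A polynomial bump cannot attain the sharp Poincaré constant (only the first sine eigenfunction does), so the ratio is strictly less than C_P, consistent with ||u||_L² ≤ C_P ||u'||_L².


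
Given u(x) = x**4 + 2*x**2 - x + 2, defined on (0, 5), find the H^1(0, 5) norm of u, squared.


||u||_{H^1}^2 = 28920875/63

The H^1 norm (squared) on an interval (0, L) is
  ||u||_{H^1}^2 = ∫_0^L u(x)^2 dx + ∫_0^L u'(x)^2 dx.
Compute u'(x) = 4*x**3 + 4*x - 1.
Then u(x)^2 = x**8 + 4*x**6 - 2*x**5 + 8*x**4 - 4*x**3 + 9*x**2 - 4*x + 4 and u'(x)^2 = 16*x**6 + 32*x**4 - 8*x**3 + 16*x**2 - 8*x + 1.
Integrate each monomial from 0 to 5 using ∫_0^5 c·x^n dx = c·5^(n+1)/(n+1):
  ∫_0^5 u(x)^2 dx = ∫_0^5 (x^8 + 4*x^6 - 2*x^5 + 8*x^4 - 4*x^3 + 9*x^2 - 4*x + 4) dx. Term by term:
    ∫_0^5 x^8 dx = 1953125/9;  ∫_0^5 4*x^6 dx = 312500/7;  ∫_0^5 -2*x^5 dx = -15625/3;
    ∫_0^5 8*x^4 dx = 5000;  ∫_0^5 -4*x^3 dx = -625;  ∫_0^5 9*x^2 dx = 375;
    ∫_0^5 -4*x dx = -50;  ∫_0^5 4 dx = 20.
  Sum: 1953125/9 + 312500/7 − 15625/3 + 5000 − 625 + 375 − 50 + 20 = 16453610/63.
  ∫_0^5 u'(x)^2 dx = ∫_0^5 (16*x^6 + 32*x^4 - 8*x^3 + 16*x^2 - 8*x + 1) dx. Term by term:
    ∫_0^5 16*x^6 dx = 1250000/7;  ∫_0^5 32*x^4 dx = 20000;  ∫_0^5 -8*x^3 dx = -1250;
    ∫_0^5 16*x^2 dx = 2000/3;  ∫_0^5 -8*x dx = -100;  ∫_0^5 1 dx = 5.
  Sum: 1250000/7 + 20000 − 1250 + 2000/3 − 100 + 5 = 4155755/21.
Adding: ||u||_{H^1}^2 = 16453610/63 + 4155755/21 = 28920875/63.


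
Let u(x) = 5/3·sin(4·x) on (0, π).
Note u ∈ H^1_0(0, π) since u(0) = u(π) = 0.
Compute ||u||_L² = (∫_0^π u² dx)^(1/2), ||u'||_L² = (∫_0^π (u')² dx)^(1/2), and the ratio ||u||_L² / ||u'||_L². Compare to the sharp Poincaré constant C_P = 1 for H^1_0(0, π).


||u||_L² / ||u'||_L² = 1/4 < C_P = 1.

u(x) = 5/3·sin(4·x), so u'(x) = 20*cos(4*x)/3.
Writing u(x) = A·sin(kπx/L) with A = 5/3 and k = 4, use ∫_0^L sin²(kπx/L) dx = L/2 and ∫_0^L cos²(kπx/L) dx = L/2.
u² = 25/9·sin²(4·x) and (u')² = 400/9·cos²(4·x), and each of sin², cos² integrates to L/2 = π/2 over (0, π).
∫_0^π u² dx = 25*π/18, so ||u||_L² = 5*sqrt(2)*sqrt(π)/6.
∫_0^π (u')² dx = 200*π/9, so ||u'||_L² = 10*sqrt(2)*sqrt(π)/3.
Ratio ||u||_L² / ||u'||_L² = 1/4.
Sharp Poincaré constant on H^1_0(0, π) is C_P = L/π = 1, achieved by sin(x).
This is the k = 4 harmonic; the ratio L/(kπ) is strictly less than C_P = L/π, consistent with the sharp inequality ||u||_L² ≤ C_P ||u'||_L².


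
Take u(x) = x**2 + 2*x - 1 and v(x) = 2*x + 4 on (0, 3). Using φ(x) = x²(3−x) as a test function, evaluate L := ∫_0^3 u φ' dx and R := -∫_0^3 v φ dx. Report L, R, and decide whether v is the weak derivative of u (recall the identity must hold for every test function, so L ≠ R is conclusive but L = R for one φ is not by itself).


LHS = -189/5, RHS = -513/10. No, v is not the weak derivative of u.

u(x) = x**2 + 2*x - 1, classical derivative u'(x) = 2*x + 2.
φ(x) = x²(3−x), so φ'(x) = 3*x*(2 - x).
Note φ(0) = φ(3) = 0, so the boundary term u·φ vanishes.
LHS = ∫_0^3 u(x) φ'(x) dx = ∫_0^3 (-3*x^4 + 15*x^2 - 6*x) dx. Term by term:
  ∫_0^3 -3*x^4 dx = -729/5;  ∫_0^3 15*x^2 dx = 135;  ∫_0^3 -6*x dx = -27.
Sum: -729/5 + 135 − 27 = -189/5.
So LHS = -189/5.
∫_0^3 v(x) φ(x) dx = ∫_0^3 (-2*x^4 + 2*x^3 + 12*x^2) dx. Term by term:
  ∫_0^3 -2*x^4 dx = -486/5;  ∫_0^3 2*x^3 dx = 81/2;  ∫_0^3 12*x^2 dx = 108.
Sum: -486/5 + 81/2 + 108 = 513/10.
So RHS = -∫_0^3 v(x) φ(x) dx = -513/10.
LHS − RHS = 27/2 ≠ 0, so the identity fails.
(For a valid weak derivative the identity must hold for EVERY test function, in particular this one. The failure shows v is NOT the weak derivative of u.)
Correct weak derivative would be u'(x) = 2*x + 2.


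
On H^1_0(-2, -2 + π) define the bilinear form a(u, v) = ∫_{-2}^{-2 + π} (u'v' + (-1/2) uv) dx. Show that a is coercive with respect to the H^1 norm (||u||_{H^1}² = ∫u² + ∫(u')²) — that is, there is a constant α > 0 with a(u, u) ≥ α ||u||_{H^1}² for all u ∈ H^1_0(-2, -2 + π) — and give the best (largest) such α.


α = 1/4

Coercivity of a(·,·) on H^1_0(-2, -2 + π) means a(u, u) ≥ α ||u||_{H^1}² for every u ∈ H^1_0.
The interval has length L = π, and Poincaré/coercivity depend only on L. Here a(u, u) = ∫(u')² + (-1/2)·∫u².
Here c = -1/2 < 0 with |c| < (π/L)² = 1, so coercivity still holds. The condition a(u,u) ≥ α||u||_{H^1}² reads (1−α)∫(u')² ≥ (α−c)∫u². Any admissible α is ≤ 1 (rapidly oscillating u have ∫u²/∫(u')² → 0), and α = 1 would force 0 ≥ (1−c)∫u², impossible since c < 1; so 1−α > 0. By the sharp Poincaré inequality on H^1_0 of an interval of length L, ∫(u')² ≥ (π/L)²∫u² with equality for the first sine mode sin(π(x−x₀)/L) (x₀ the left endpoint), so the inequality holds for all u iff (1−α)(π/L)² ≥ α − c, i.e. α ≤ ((π/L)² + c)/((π/L)² + 1) = (1 + c(L/π)²)/(1 + (L/π)²). (Direct route, valid since c ≤ 0: Poincaré gives c∫u² ≥ c(L/π)²∫(u')², so a(u,u) ≥ (1 + c(L/π)²)∫(u')², while ||u||_{H^1}² ≤ (1 + (L/π)²)∫(u')²; dividing yields the same α.) With (π/L)² = 1 and c = -1/2, the largest admissible constant is α = ((π/L)² + c)/((π/L)² + 1).
Simplifying, α = 1/4.


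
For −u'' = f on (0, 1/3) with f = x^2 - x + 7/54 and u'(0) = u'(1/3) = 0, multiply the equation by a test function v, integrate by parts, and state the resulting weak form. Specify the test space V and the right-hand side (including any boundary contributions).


V = H^1(0, 1/3) (no boundary constraint on v; u is determined up to an additive constant); weak form: ∫_0^1/3 u'v' dx = ∫_0^1/3 (x^2 - x + 7/54) v dx for all v ∈ V.

Multiply both sides by a test function v and integrate from 0 to 1/3:
  ∫_0^1/3 −u''(x) v(x) dx = ∫_0^1/3 f(x) v(x) dx.
Integrate the LHS by parts once:
  ∫_0^1/3 −u'' v dx = −[u'(x) v(x)]_0^1/3 + ∫_0^1/3 u'(x) v'(x) dx.
Thus ∫_0^1/3 u'(x) v'(x) dx = ∫_0^1/3 f(x) v(x) dx + [u'(x) v(x)]_0^1/3.
Choose V so that boundary terms are either known or forced to vanish.
u has homogeneous Neumann: u'(0) = u'(1/3) = 0. So [u' v]_0^1/3 = 0·v(1/3) − 0·v(0) = 0 for any v; take V = H^1(0, 1/3).
Weak formulation: find u (satisfying any essential BC) such that ∫_0^1/3 u'(x) v'(x) dx = ∫_0^1/3 f v dx for all v ∈ V (homogeneous Neumann, so boundary terms vanish).
Substituting f(x) = x^2 - x + 7/54, the right-hand side is ∫_0^1/3 (x^2 - x + 7/54) v dx.
Compatibility check (pure Neumann): taking v ≡ 1 ∈ V gives 0 = ∫_0^1/3 f dx + (0) − (0), i.e. ∫_0^1/3 f dx must equal u'(0) − u'(1/3) = 0. Indeed ∫_0^1/3 (x^2 - x + 7/54) dx = 0, so the data are compatible. The solution is then unique only up to an additive constant (fix it e.g. by requiring ∫_0^1/3 u dx = 0).


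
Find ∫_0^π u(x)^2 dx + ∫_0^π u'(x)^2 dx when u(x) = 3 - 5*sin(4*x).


||u||_{H^1(0,π)}^2 = 443*π/2

u'(x) = -20*cos(4*x).
Expand u² and (u')² and integrate term by term on (0, π), using: for integers n ≥ 1, ∫_0^π sin²(nx) dx = ∫_0^π cos²(nx) dx = π/2; for n ≠ n', ∫_0^π sin(nx)sin(n'x) dx = ∫_0^π cos(nx)cos(n'x) dx = 0; and by product-to-sum, ∫_0^π sin(nx)cos(n'x) dx = ½∫_0^π [sin((n+n')x) + sin((n−n')x)] dx, which is 0 when n+n' is even and 2n/(n²−n'²) when n+n' is odd (it need not vanish on (0, π)). For the constant mode: ∫_0^π 1 dx = π, ∫_0^π cos(nx) dx = 0, ∫_0^π sin(nx) dx = (1−(−1)^n)/n.
  u² squared terms: (3)²·∫1 dx = 9·π = 9*π;  (-5)²·∫sin(4x)² dx = 25·π/2 = 25*π/2.
  u² cross terms: 2·(3)·(-5)·∫1·sin(4x) dx = -30·(0) = 0.
  So ∫_0^π u² dx = 9*π + 25*π/2 + 0 = 43*π/2.
  (u')² squared terms: (-20)²·∫cos(4x)² dx = 400·π/2 = 200*π.
  So ∫_0^π (u')² dx = 200*π.
||u||_{H^1}^2 = (43*π/2) + (200*π) = 443*π/2.


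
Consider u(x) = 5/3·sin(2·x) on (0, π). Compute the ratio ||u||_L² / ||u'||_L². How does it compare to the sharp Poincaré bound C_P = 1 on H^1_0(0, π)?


||u||_L² / ||u'||_L² = 1/2 < C_P = 1.

u(x) = 5/3·sin(2·x), so u'(x) = 10*cos(2*x)/3.
Writing u(x) = A·sin(kπx/L) with A = 5/3 and k = 2, use ∫_0^L sin²(kπx/L) dx = L/2 and ∫_0^L cos²(kπx/L) dx = L/2.
u² = 25/9·sin²(2·x) and (u')² = 100/9·cos²(2·x), and each of sin², cos² integrates to L/2 = π/2 over (0, π).
∫_0^π u² dx = 25*π/18, so ||u||_L² = 5*sqrt(2)*sqrt(π)/6.
∫_0^π (u')² dx = 50*π/9, so ||u'||_L² = 5*sqrt(2)*sqrt(π)/3.
Ratio ||u||_L² / ||u'||_L² = 1/2.
Sharp Poincaré constant on H^1_0(0, π) is C_P = L/π = 1, achieved by sin(x).
This is the k = 2 harmonic; the ratio L/(kπ) is strictly less than C_P = L/π, consistent with the sharp inequality ||u||_L² ≤ C_P ||u'||_L².


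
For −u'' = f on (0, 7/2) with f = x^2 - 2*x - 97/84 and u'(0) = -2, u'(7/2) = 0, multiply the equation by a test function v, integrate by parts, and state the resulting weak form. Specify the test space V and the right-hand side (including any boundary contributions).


V = H^1(0, 7/2) (v unrestricted at boundary; u is determined up to an additive constant); weak form: ∫_0^7/2 u'v' dx = ∫_0^7/2 (x^2 - 2*x - 97/84) v dx + 2·v(0) for all v ∈ V.

Multiply both sides by a test function v and integrate from 0 to 7/2:
  ∫_0^7/2 −u''(x) v(x) dx = ∫_0^7/2 f(x) v(x) dx.
Integrate the LHS by parts once:
  ∫_0^7/2 −u'' v dx = −[u'(x) v(x)]_0^7/2 + ∫_0^7/2 u'(x) v'(x) dx.
Thus ∫_0^7/2 u'(x) v'(x) dx = ∫_0^7/2 f(x) v(x) dx + [u'(x) v(x)]_0^7/2.
Choose V so that boundary terms are either known or forced to vanish.
u has inhomogeneous Neumann u'(0) = -2, u'(7/2) = 0. [u' v]_0^7/2 = (0)·v(7/2) − (-2)·v(0) = 2·v(0). Take V = H^1(0, 7/2); boundary term becomes part of RHS.
Weak formulation: find u (satisfying any essential BC) such that ∫_0^7/2 u'(x) v'(x) dx = ∫_0^7/2 f v dx + 2·v(0) for all v ∈ V (Neumann data are natural BCs: they enter the RHS as boundary terms).
Substituting f(x) = x^2 - 2*x - 97/84, the right-hand side is ∫_0^7/2 (x^2 - 2*x - 97/84) v dx + 2·v(0).
Compatibility check (pure Neumann): taking v ≡ 1 ∈ V gives 0 = ∫_0^7/2 f dx + (0) − (-2), i.e. ∫_0^7/2 f dx must equal u'(0) − u'(7/2) = -2. Indeed ∫_0^7/2 (x^2 - 2*x - 97/84) dx = -2, so the data are compatible. The solution is then unique only up to an additive constant (fix it e.g. by requiring ∫_0^7/2 u dx = 0).


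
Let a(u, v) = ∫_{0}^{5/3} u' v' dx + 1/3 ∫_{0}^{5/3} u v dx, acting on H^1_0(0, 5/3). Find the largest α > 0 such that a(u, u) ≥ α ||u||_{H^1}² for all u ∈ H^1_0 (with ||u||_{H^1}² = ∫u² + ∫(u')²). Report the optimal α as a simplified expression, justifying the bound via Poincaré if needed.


α = (25 + 27*π^2)/(3*(25 + 9*π^2))

Coercivity of a(·,·) on H^1_0(0, 5/3) means a(u, u) ≥ α ||u||_{H^1}² for every u ∈ H^1_0.
The interval has length L = 5/3, and Poincaré/coercivity depend only on L. Here a(u, u) = ∫(u')² + (1/3)·∫u².
Here 0 < c = 1/3 < 1. The condition a(u,u) ≥ α||u||_{H^1}² reads (1−α)∫(u')² ≥ (α−c)∫u². Any admissible α is ≤ 1 (rapidly oscillating u have ∫u²/∫(u')² → 0), and α = 1 would force 0 ≥ (1−c)∫u², impossible since c < 1; so 1−α > 0. By the sharp Poincaré inequality on H^1_0 of an interval of length L, ∫(u')² ≥ (π/L)²∫u² with equality for the first sine mode sin(π(x−x₀)/L) (x₀ the left endpoint), so the inequality holds for all u iff (1−α)(π/L)² ≥ α − c, i.e. α ≤ ((π/L)² + c)/((π/L)² + 1) = (1 + c(L/π)²)/(1 + (L/π)²). With (π/L)² = 9*π^2/25 and c = 1/3, the largest admissible constant is α = ((π/L)² + c)/((π/L)² + 1).
Simplifying, α = (25 + 27*π^2)/(3*(25 + 9*π^2)).


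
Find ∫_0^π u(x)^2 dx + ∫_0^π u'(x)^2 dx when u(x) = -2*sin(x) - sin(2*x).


||u||_{H^1(0,π)}^2 = 13*π/2

u'(x) = -2*cos(x) - 2*cos(2*x).
Expand u² and (u')² and integrate term by term on (0, π), using: for integers n ≥ 1, ∫_0^π sin²(nx) dx = ∫_0^π cos²(nx) dx = π/2; for n ≠ n', ∫_0^π sin(nx)sin(n'x) dx = ∫_0^π cos(nx)cos(n'x) dx = 0; and by product-to-sum, ∫_0^π sin(nx)cos(n'x) dx = ½∫_0^π [sin((n+n')x) + sin((n−n')x)] dx, which is 0 when n+n' is even and 2n/(n²−n'²) when n+n' is odd (it need not vanish on (0, π)).
  u² squared terms: (-1)²·∫sin(2x)² dx = 1·π/2 = π/2;  (-2)²·∫sin(x)² dx = 4·π/2 = 2*π.
  u² cross terms: 2·(-1)·(-2)·∫sin(2x)·sin(x) dx = 4·(0) = 0.
  So ∫_0^π u² dx = π/2 + 2*π + 0 = 5*π/2.
  (u')² squared terms: (-2)²·∫cos(x)² dx = 4·π/2 = 2*π;  (-2)²·∫cos(2x)² dx = 4·π/2 = 2*π.
  (u')² cross terms: 2·(-2)·(-2)·∫cos(x)·cos(2x) dx = 8·(0) = 0.
  So ∫_0^π (u')² dx = 2*π + 2*π + 0 = 4*π.
||u||_{H^1}^2 = (5*π/2) + (4*π) = 13*π/2.


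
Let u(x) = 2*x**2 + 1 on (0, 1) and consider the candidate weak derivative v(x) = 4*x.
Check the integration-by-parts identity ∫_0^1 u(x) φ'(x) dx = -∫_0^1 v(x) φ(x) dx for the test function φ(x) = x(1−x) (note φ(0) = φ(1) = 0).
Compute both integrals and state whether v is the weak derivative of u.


LHS = -1/3, RHS = -1/3. Yes, v = u' weakly.

u(x) = 2*x**2 + 1, classical derivative u'(x) = 4*x.
φ(x) = x(1−x), so φ'(x) = 1 - 2*x.
Note φ(0) = φ(1) = 0, so the boundary term u·φ vanishes.
LHS = ∫_0^1 u(x) φ'(x) dx = ∫_0^1 (-4*x^3 + 2*x^2 - 2*x + 1) dx. Term by term:
  ∫_0^1 -4*x^3 dx = -1;  ∫_0^1 2*x^2 dx = 2/3;  ∫_0^1 -2*x dx = -1;
  ∫_0^1 1 dx = 1.
Sum: -1 + 2/3 − 1 + 1 = -1/3.
So LHS = -1/3.
∫_0^1 v(x) φ(x) dx = ∫_0^1 (-4*x^3 + 4*x^2) dx. Term by term:
  ∫_0^1 -4*x^3 dx = -1;  ∫_0^1 4*x^2 dx = 4/3.
Sum: -1 + 4/3 = 1/3.
So RHS = -∫_0^1 v(x) φ(x) dx = -1/3.
LHS = RHS, so the identity holds for this test φ.
Moreover u is smooth here and v(x) = u'(x) = 4*x pointwise, so the identity holds for every test function. Hence v is the weak derivative of u.


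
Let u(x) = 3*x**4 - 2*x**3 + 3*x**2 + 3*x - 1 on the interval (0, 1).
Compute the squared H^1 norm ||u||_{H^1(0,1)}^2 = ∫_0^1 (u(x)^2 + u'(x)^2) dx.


||u||_{H^1}^2 = 2307/35

The H^1 norm (squared) on an interval (0, L) is
  ||u||_{H^1}^2 = ∫_0^L u(x)^2 dx + ∫_0^L u'(x)^2 dx.
Compute u'(x) = 12*x**3 - 6*x**2 + 6*x + 3.
Then u(x)^2 = 9*x**8 - 12*x**7 + 22*x**6 + 6*x**5 - 9*x**4 + 22*x**3 + 3*x**2 - 6*x + 1 and u'(x)^2 = 144*x**6 - 144*x**5 + 180*x**4 + 36*x + 9.
Integrate each monomial from 0 to 1 using ∫_0^1 c·x^n dx = c·1^(n+1)/(n+1):
  ∫_0^1 u(x)^2 dx = ∫_0^1 (9*x^8 - 12*x^7 + 22*x^6 + 6*x^5 - 9*x^4 + 22*x^3 + 3*x^2 - 6*x + 1) dx. Term by term:
    ∫_0^1 9*x^8 dx = 1;  ∫_0^1 -12*x^7 dx = -3/2;  ∫_0^1 22*x^6 dx = 22/7;
    ∫_0^1 6*x^5 dx = 1;  ∫_0^1 -9*x^4 dx = -9/5;  ∫_0^1 22*x^3 dx = 11/2;
    ∫_0^1 3*x^2 dx = 1;  ∫_0^1 -6*x dx = -3;  ∫_0^1 1 dx = 1.
  Sum: 1 − 3/2 + 22/7 + 1 − 9/5 + 11/2 + 1 − 3 + 1 = 222/35.
  ∫_0^1 u'(x)^2 dx = ∫_0^1 (144*x^6 - 144*x^5 + 180*x^4 + 36*x + 9) dx. Term by term:
    ∫_0^1 144*x^6 dx = 144/7;  ∫_0^1 -144*x^5 dx = -24;  ∫_0^1 180*x^4 dx = 36;
    ∫_0^1 36*x dx = 18;  ∫_0^1 9 dx = 9.
  Sum: 144/7 − 24 + 36 + 18 + 9 = 417/7.
Adding: ||u||_{H^1}^2 = 222/35 + 417/7 = 2307/35.


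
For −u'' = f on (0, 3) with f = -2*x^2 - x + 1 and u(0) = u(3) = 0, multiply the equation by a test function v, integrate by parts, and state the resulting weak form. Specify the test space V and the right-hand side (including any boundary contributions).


V = H^1_0(0, 3) (so v(0) = v(3) = 0); weak form: ∫_0^3 u'v' dx = ∫_0^3 (-2*x^2 - x + 1) v dx for all v ∈ V.

Multiply both sides by a test function v and integrate from 0 to 3:
  ∫_0^3 −u''(x) v(x) dx = ∫_0^3 f(x) v(x) dx.
Integrate the LHS by parts once:
  ∫_0^3 −u'' v dx = −[u'(x) v(x)]_0^3 + ∫_0^3 u'(x) v'(x) dx.
Thus ∫_0^3 u'(x) v'(x) dx = ∫_0^3 f(x) v(x) dx + [u'(x) v(x)]_0^3.
Choose V so that boundary terms are either known or forced to vanish.
u is Dirichlet: u(0) = u(3) = 0. Let V = H^1_0(0, 3); then v(0) = v(3) = 0, and [u' v]_0^3 = 0.
Weak formulation: find u (satisfying any essential BC) such that ∫_0^3 u'(x) v'(x) dx = ∫_0^3 f v dx for all v ∈ V.
Substituting f(x) = -2*x^2 - x + 1, the right-hand side is ∫_0^3 (-2*x^2 - x + 1) v dx.


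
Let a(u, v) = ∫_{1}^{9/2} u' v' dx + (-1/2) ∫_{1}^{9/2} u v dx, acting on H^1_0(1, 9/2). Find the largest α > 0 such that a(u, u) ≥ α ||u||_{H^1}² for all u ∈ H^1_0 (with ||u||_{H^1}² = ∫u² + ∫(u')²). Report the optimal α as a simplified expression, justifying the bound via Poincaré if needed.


α = (-49 + 8*π^2)/(2*(4*π^2 + 49))

Coercivity of a(·,·) on H^1_0(1, 9/2) means a(u, u) ≥ α ||u||_{H^1}² for every u ∈ H^1_0.
The interval has length L = 7/2, and Poincaré/coercivity depend only on L. Here a(u, u) = ∫(u')² + (-1/2)·∫u².
Here c = -1/2 < 0 with |c| < (π/L)² = 4*π^2/49, so coercivity still holds. The condition a(u,u) ≥ α||u||_{H^1}² reads (1−α)∫(u')² ≥ (α−c)∫u². Any admissible α is ≤ 1 (rapidly oscillating u have ∫u²/∫(u')² → 0), and α = 1 would force 0 ≥ (1−c)∫u², impossible since c < 1; so 1−α > 0. By the sharp Poincaré inequality on H^1_0 of an interval of length L, ∫(u')² ≥ (π/L)²∫u² with equality for the first sine mode sin(π(x−x₀)/L) (x₀ the left endpoint), so the inequality holds for all u iff (1−α)(π/L)² ≥ α − c, i.e. α ≤ ((π/L)² + c)/((π/L)² + 1) = (1 + c(L/π)²)/(1 + (L/π)²). (Direct route, valid since c ≤ 0: Poincaré gives c∫u² ≥ c(L/π)²∫(u')², so a(u,u) ≥ (1 + c(L/π)²)∫(u')², while ||u||_{H^1}² ≤ (1 + (L/π)²)∫(u')²; dividing yields the same α.) With (π/L)² = 4*π^2/49 and c = -1/2, the largest admissible constant is α = ((π/L)² + c)/((π/L)² + 1).
Simplifying, α = (-49 + 8*π^2)/(2*(4*π^2 + 49)).


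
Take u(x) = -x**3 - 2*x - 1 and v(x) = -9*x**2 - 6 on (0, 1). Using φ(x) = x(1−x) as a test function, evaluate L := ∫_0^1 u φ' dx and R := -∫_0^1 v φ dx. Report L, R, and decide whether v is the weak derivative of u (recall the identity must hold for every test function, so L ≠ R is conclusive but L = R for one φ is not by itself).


LHS = 29/60, RHS = 29/20. No, v is not the weak derivative of u.

u(x) = -x**3 - 2*x - 1, classical derivative u'(x) = -3*x**2 - 2.
φ(x) = x(1−x), so φ'(x) = 1 - 2*x.
Note φ(0) = φ(1) = 0, so the boundary term u·φ vanishes.
LHS = ∫_0^1 u(x) φ'(x) dx = ∫_0^1 (2*x^4 - x^3 + 4*x^2 - 1) dx. Term by term:
  ∫_0^1 2*x^4 dx = 2/5;  ∫_0^1 -x^3 dx = -1/4;  ∫_0^1 4*x^2 dx = 4/3;
  ∫_0^1 -1 dx = -1.
Sum: 2/5 − 1/4 + 4/3 − 1 = 29/60.
So LHS = 29/60.
∫_0^1 v(x) φ(x) dx = ∫_0^1 (9*x^4 - 9*x^3 + 6*x^2 - 6*x) dx. Term by term:
  ∫_0^1 9*x^4 dx = 9/5;  ∫_0^1 -9*x^3 dx = -9/4;  ∫_0^1 6*x^2 dx = 2;
  ∫_0^1 -6*x dx = -3.
Sum: 9/5 − 9/4 + 2 − 3 = -29/20.
So RHS = -∫_0^1 v(x) φ(x) dx = 29/20.
LHS − RHS = -29/30 ≠ 0, so the identity fails.
(For a valid weak derivative the identity must hold for EVERY test function, in particular this one. The failure shows v is NOT the weak derivative of u.)
Correct weak derivative would be u'(x) = -3*x**2 - 2.


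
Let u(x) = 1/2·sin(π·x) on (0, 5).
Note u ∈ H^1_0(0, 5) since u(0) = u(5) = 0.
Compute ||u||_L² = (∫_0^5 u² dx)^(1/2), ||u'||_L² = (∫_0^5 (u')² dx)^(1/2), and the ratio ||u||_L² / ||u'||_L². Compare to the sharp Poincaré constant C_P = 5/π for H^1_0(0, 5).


||u||_L² / ||u'||_L² = 1/π < C_P = 5/π.

u(x) = 1/2·sin(π·x), so u'(x) = π*cos(π*x)/2.
Writing u(x) = A·sin(kπx/L) with A = 1/2 and k = 5, use ∫_0^L sin²(kπx/L) dx = L/2 and ∫_0^L cos²(kπx/L) dx = L/2.
u² = 1/4·sin²(π·x) and (u')² = π^2/4·cos²(π·x), and each of sin², cos² integrates to L/2 = 5/2 over (0, 5).
∫_0^5 u² dx = 5/8, so ||u||_L² = sqrt(10)/4.
∫_0^5 (u')² dx = 5*π^2/8, so ||u'||_L² = sqrt(10)*π/4.
Ratio ||u||_L² / ||u'||_L² = 1/π.
Sharp Poincaré constant on H^1_0(0, 5) is C_P = L/π = 5/π, achieved by sin(π/5·x).
This is the k = 5 harmonic; the ratio L/(kπ) is strictly less than C_P = L/π, consistent with the sharp inequality ||u||_L² ≤ C_P ||u'||_L².


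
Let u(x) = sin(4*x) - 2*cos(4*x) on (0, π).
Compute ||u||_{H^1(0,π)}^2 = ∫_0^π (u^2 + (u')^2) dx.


||u||_{H^1(0,π)}^2 = 85*π/2

u'(x) = 8*sin(4*x) + 4*cos(4*x).
Expand u² and (u')² and integrate term by term on (0, π), using: for integers n ≥ 1, ∫_0^π sin²(nx) dx = ∫_0^π cos²(nx) dx = π/2; for n ≠ n', ∫_0^π sin(nx)sin(n'x) dx = ∫_0^π cos(nx)cos(n'x) dx = 0; and by product-to-sum, ∫_0^π sin(nx)cos(n'x) dx = ½∫_0^π [sin((n+n')x) + sin((n−n')x)] dx, which is 0 when n+n' is even and 2n/(n²−n'²) when n+n' is odd (it need not vanish on (0, π)).
  u² squared terms: (-2)²·∫cos(4x)² dx = 4·π/2 = 2*π;  (1)²·∫sin(4x)² dx = 1·π/2 = π/2.
  u² cross terms: 2·(-2)·(1)·∫cos(4x)·sin(4x) dx = -4·(0) = 0.
  So ∫_0^π u² dx = 2*π + π/2 + 0 = 5*π/2.
  (u')² squared terms: (4)²·∫cos(4x)² dx = 16·π/2 = 8*π;  (8)²·∫sin(4x)² dx = 64·π/2 = 32*π.
  (u')² cross terms: 2·(4)·(8)·∫cos(4x)·sin(4x) dx = 64·(0) = 0.
  So ∫_0^π (u')² dx = 8*π + 32*π + 0 = 40*π.
||u||_{H^1}^2 = (5*π/2) + (40*π) = 85*π/2.


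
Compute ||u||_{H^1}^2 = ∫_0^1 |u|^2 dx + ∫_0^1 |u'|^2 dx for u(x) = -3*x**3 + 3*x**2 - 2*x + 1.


||u||_{H^1}^2 = 1159/210

The H^1 norm (squared) on an interval (0, L) is
  ||u||_{H^1}^2 = ∫_0^L u(x)^2 dx + ∫_0^L u'(x)^2 dx.
Compute u'(x) = -9*x**2 + 6*x - 2.
Then u(x)^2 = 9*x**6 - 18*x**5 + 21*x**4 - 18*x**3 + 10*x**2 - 4*x + 1 and u'(x)^2 = 81*x**4 - 108*x**3 + 72*x**2 - 24*x + 4.
Integrate each monomial from 0 to 1 using ∫_0^1 c·x^n dx = c·1^(n+1)/(n+1):
  ∫_0^1 u(x)^2 dx = ∫_0^1 (9*x^6 - 18*x^5 + 21*x^4 - 18*x^3 + 10*x^2 - 4*x + 1) dx. Term by term:
    ∫_0^1 9*x^6 dx = 9/7;  ∫_0^1 -18*x^5 dx = -3;  ∫_0^1 21*x^4 dx = 21/5;
    ∫_0^1 -18*x^3 dx = -9/2;  ∫_0^1 10*x^2 dx = 10/3;  ∫_0^1 -4*x dx = -2;
    ∫_0^1 1 dx = 1.
  Sum: 9/7 − 3 + 21/5 − 9/2 + 10/3 − 2 + 1 = 67/210.
  ∫_0^1 u'(x)^2 dx = ∫_0^1 (81*x^4 - 108*x^3 + 72*x^2 - 24*x + 4) dx. Term by term:
    ∫_0^1 81*x^4 dx = 81/5;  ∫_0^1 -108*x^3 dx = -27;  ∫_0^1 72*x^2 dx = 24;
    ∫_0^1 -24*x dx = -12;  ∫_0^1 4 dx = 4.
  Sum: 81/5 − 27 + 24 − 12 + 4 = 26/5.
Adding: ||u||_{H^1}^2 = 67/210 + 26/5 = 1159/210.


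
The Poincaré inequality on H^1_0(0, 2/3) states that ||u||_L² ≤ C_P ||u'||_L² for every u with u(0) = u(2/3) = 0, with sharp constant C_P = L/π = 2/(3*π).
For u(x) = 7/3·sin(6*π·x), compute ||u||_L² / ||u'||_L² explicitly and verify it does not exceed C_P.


||u||_L² / ||u'||_L² = 1/(6*π) < C_P = 2/(3*π).

u(x) = 7/3·sin(6*π·x), so u'(x) = 14*π*cos(6*π*x).
Writing u(x) = A·sin(kπx/L) with A = 7/3 and k = 4, use ∫_0^L sin²(kπx/L) dx = L/2 and ∫_0^L cos²(kπx/L) dx = L/2.
u² = 49/9·sin²(6*π·x) and (u')² = 196*π^2·cos²(6*π·x), and each of sin², cos² integrates to L/2 = 1/3 over (0, 2/3).
∫_0^2/3 u² dx = 49/27, so ||u||_L² = 7*sqrt(3)/9.
∫_0^2/3 (u')² dx = 196*π^2/3, so ||u'||_L² = 14*sqrt(3)*π/3.
Ratio ||u||_L² / ||u'||_L² = 1/(6*π).
Sharp Poincaré constant on H^1_0(0, 2/3) is C_P = L/π = 2/(3*π), achieved by sin(3*π/2·x).
This is the k = 4 harmonic; the ratio L/(kπ) is strictly less than C_P = L/π, consistent with the sharp inequality ||u||_L² ≤ C_P ||u'||_L².


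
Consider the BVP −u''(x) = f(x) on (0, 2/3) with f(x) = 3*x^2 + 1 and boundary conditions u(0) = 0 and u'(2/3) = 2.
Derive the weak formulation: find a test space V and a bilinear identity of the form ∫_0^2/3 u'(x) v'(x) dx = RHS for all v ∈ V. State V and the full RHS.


V = {v ∈ H^1(0, 2/3) : v(0) = 0} (test functions vanish at x = 0 where u is specified); weak form: ∫_0^2/3 u'v' dx = ∫_0^2/3 (3*x^2 + 1) v dx + 2·v(2/3) for all v ∈ V.

Multiply both sides by a test function v and integrate from 0 to 2/3:
  ∫_0^2/3 −u''(x) v(x) dx = ∫_0^2/3 f(x) v(x) dx.
Integrate the LHS by parts once:
  ∫_0^2/3 −u'' v dx = −[u'(x) v(x)]_0^2/3 + ∫_0^2/3 u'(x) v'(x) dx.
Thus ∫_0^2/3 u'(x) v'(x) dx = ∫_0^2/3 f(x) v(x) dx + [u'(x) v(x)]_0^2/3.
Choose V so that boundary terms are either known or forced to vanish.
Mixed BC: u(0) = 0 (Dirichlet) and u'(2/3) = 2 (Neumann). Define V = {v ∈ H^1(0, 2/3) : v(0) = 0}. Then [u' v]_0^2/3 = u'(2/3)·v(2/3) − u'(0)·0 = 2·v(2/3).
Weak formulation: find u (satisfying any essential BC) such that ∫_0^2/3 u'(x) v'(x) dx = ∫_0^2/3 f v dx + 2·v(2/3) for all v ∈ V (Dirichlet at 0 absorbed into V; Neumann datum at x = 2/3 contributes the boundary term).
Substituting f(x) = 3*x^2 + 1, the right-hand side is ∫_0^2/3 (3*x^2 + 1) v dx + 2·v(2/3).


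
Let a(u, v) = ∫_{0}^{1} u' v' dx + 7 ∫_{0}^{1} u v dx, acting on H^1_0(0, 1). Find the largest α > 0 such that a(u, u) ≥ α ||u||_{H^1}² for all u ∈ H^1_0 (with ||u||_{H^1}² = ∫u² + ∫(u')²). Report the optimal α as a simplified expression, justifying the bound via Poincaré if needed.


α = 1

Coercivity of a(·,·) on H^1_0(0, 1) means a(u, u) ≥ α ||u||_{H^1}² for every u ∈ H^1_0.
The interval has length L = 1, and Poincaré/coercivity depend only on L. Here a(u, u) = ∫(u')² + (7)·∫u².
Here c = 7 ≥ 1, so a(u,u) = ∫(u')² + c∫u² ≥ ∫(u')² + ∫u² = ||u||_{H^1}², i.e. α = 1 works. No larger α is possible: a(u,u) ≥ α||u||_{H^1}² means (1−α)∫(u')² ≥ (α−c)∫u², and for the modes u_n = sin(nπ(x−x₀)/L) (x₀ the left endpoint) one has ∫u_n²/∫(u_n')² = (L/(nπ))² → 0, so a(u_n,u_n)/||u_n||_{H^1}² → 1. Hence the optimal constant is α = 1.
Therefore α = 1.


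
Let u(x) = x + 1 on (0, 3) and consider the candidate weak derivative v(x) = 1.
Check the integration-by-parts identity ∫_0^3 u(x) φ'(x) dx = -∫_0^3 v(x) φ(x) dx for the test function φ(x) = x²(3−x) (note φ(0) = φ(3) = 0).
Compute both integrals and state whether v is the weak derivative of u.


LHS = -27/4, RHS = -27/4. Yes, v = u' weakly.

u(x) = x + 1, classical derivative u'(x) = 1.
φ(x) = x²(3−x), so φ'(x) = 3*x*(2 - x).
Note φ(0) = φ(3) = 0, so the boundary term u·φ vanishes.
LHS = ∫_0^3 u(x) φ'(x) dx = ∫_0^3 (-3*x^3 + 3*x^2 + 6*x) dx. Term by term:
  ∫_0^3 -3*x^3 dx = -243/4;  ∫_0^3 3*x^2 dx = 27;  ∫_0^3 6*x dx = 27.
Sum: -243/4 + 27 + 27 = -27/4.
So LHS = -27/4.
∫_0^3 v(x) φ(x) dx = ∫_0^3 (-x^3 + 3*x^2) dx. Term by term:
  ∫_0^3 -x^3 dx = -81/4;  ∫_0^3 3*x^2 dx = 27.
Sum: -81/4 + 27 = 27/4.
So RHS = -∫_0^3 v(x) φ(x) dx = -27/4.
LHS = RHS, so the identity holds for this test φ.
Moreover u is smooth here and v(x) = u'(x) = 1 pointwise, so the identity holds for every test function. Hence v is the weak derivative of u.


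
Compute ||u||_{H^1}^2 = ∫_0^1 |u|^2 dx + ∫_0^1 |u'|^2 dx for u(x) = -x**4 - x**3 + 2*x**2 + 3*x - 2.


||u||_{H^1}^2 = 13883/1260

The H^1 norm (squared) on an interval (0, L) is
  ||u||_{H^1}^2 = ∫_0^L u(x)^2 dx + ∫_0^L u'(x)^2 dx.
Compute u'(x) = -4*x**3 - 3*x**2 + 4*x + 3.
Then u(x)^2 = x**8 + 2*x**7 - 3*x**6 - 10*x**5 + 2*x**4 + 16*x**3 + x**2 - 12*x + 4 and u'(x)^2 = 16*x**6 + 24*x**5 - 23*x**4 - 48*x**3 - 2*x**2 + 24*x + 9.
Integrate each monomial from 0 to 1 using ∫_0^1 c·x^n dx = c·1^(n+1)/(n+1):
  ∫_0^1 u(x)^2 dx = ∫_0^1 (x^8 + 2*x^7 - 3*x^6 - 10*x^5 + 2*x^4 + 16*x^3 + x^2 - 12*x + 4) dx. Term by term:
    ∫_0^1 x^8 dx = 1/9;  ∫_0^1 2*x^7 dx = 1/4;  ∫_0^1 -3*x^6 dx = -3/7;
    ∫_0^1 -10*x^5 dx = -5/3;  ∫_0^1 2*x^4 dx = 2/5;  ∫_0^1 16*x^3 dx = 4;
    ∫_0^1 x^2 dx = 1/3;  ∫_0^1 -12*x dx = -6;  ∫_0^1 4 dx = 4.
  Sum: 1/9 + 1/4 − 3/7 − 5/3 + 2/5 + 4 + 1/3 − 6 + 4 = 1259/1260.
  ∫_0^1 u'(x)^2 dx = ∫_0^1 (16*x^6 + 24*x^5 - 23*x^4 - 48*x^3 - 2*x^2 + 24*x + 9) dx. Term by term:
    ∫_0^1 16*x^6 dx = 16/7;  ∫_0^1 24*x^5 dx = 4;  ∫_0^1 -23*x^4 dx = -23/5;
    ∫_0^1 -48*x^3 dx = -12;  ∫_0^1 -2*x^2 dx = -2/3;  ∫_0^1 24*x dx = 12;
    ∫_0^1 9 dx = 9.
  Sum: 16/7 + 4 − 23/5 − 12 − 2/3 + 12 + 9 = 1052/105.
Adding: ||u||_{H^1}^2 = 1259/1260 + 1052/105 = 13883/1260.


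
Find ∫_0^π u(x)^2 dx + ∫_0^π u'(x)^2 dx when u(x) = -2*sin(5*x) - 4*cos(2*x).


||u||_{H^1(0,π)}^2 = 800/21 + 92*π

u'(x) = 8*sin(2*x) - 10*cos(5*x).
Expand u² and (u')² and integrate term by term on (0, π), using: for integers n ≥ 1, ∫_0^π sin²(nx) dx = ∫_0^π cos²(nx) dx = π/2; for n ≠ n', ∫_0^π sin(nx)sin(n'x) dx = ∫_0^π cos(nx)cos(n'x) dx = 0; and by product-to-sum, ∫_0^π sin(nx)cos(n'x) dx = ½∫_0^π [sin((n+n')x) + sin((n−n')x)] dx, which is 0 when n+n' is even and 2n/(n²−n'²) when n+n' is odd (it need not vanish on (0, π)).
  u² squared terms: (-4)²·∫cos(2x)² dx = 16·π/2 = 8*π;  (-2)²·∫sin(5x)² dx = 4·π/2 = 2*π.
  u² cross terms: 2·(-4)·(-2)·∫cos(2x)·sin(5x) dx = 16·(10/21) = 160/21.
  So ∫_0^π u² dx = 8*π + 2*π + 160/21 = 160/21 + 10*π.
  (u')² squared terms: (-10)²·∫cos(5x)² dx = 100·π/2 = 50*π;  (8)²·∫sin(2x)² dx = 64·π/2 = 32*π.
  (u')² cross terms: 2·(-10)·(8)·∫cos(5x)·sin(2x) dx = -160·(-4/21) = 640/21.
  So ∫_0^π (u')² dx = 50*π + 32*π + 640/21 = 640/21 + 82*π.
||u||_{H^1}^2 = (160/21 + 10*π) + (640/21 + 82*π) = 800/21 + 92*π.


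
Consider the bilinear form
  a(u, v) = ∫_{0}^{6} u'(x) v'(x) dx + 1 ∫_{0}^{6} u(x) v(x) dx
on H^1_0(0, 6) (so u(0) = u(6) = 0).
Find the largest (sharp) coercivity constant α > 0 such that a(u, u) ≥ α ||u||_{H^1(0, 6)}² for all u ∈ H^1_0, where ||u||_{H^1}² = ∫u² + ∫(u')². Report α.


α = 1

Coercivity of a(·,·) on H^1_0(0, 6) means a(u, u) ≥ α ||u||_{H^1}² for every u ∈ H^1_0.
The interval has length L = 6, and Poincaré/coercivity depend only on L. Here a(u, u) = ∫(u')² + (1)·∫u².
Here c = 1 ≥ 1, so a(u,u) = ∫(u')² + c∫u² ≥ ∫(u')² + ∫u² = ||u||_{H^1}², i.e. α = 1 works. No larger α is possible: a(u,u) ≥ α||u||_{H^1}² means (1−α)∫(u')² ≥ (α−c)∫u², and for the modes u_n = sin(nπ(x−x₀)/L) (x₀ the left endpoint) one has ∫u_n²/∫(u_n')² = (L/(nπ))² → 0, so a(u_n,u_n)/||u_n||_{H^1}² → 1. Hence the optimal constant is α = 1.
Therefore α = 1.


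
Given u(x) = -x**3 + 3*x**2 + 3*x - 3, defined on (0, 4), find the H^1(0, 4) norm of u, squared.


||u||_{H^1}^2 = 11976/35

The H^1 norm (squared) on an interval (0, L) is
  ||u||_{H^1}^2 = ∫_0^L u(x)^2 dx + ∫_0^L u'(x)^2 dx.
Compute u'(x) = -3*x**2 + 6*x + 3.
Then u(x)^2 = x**6 - 6*x**5 + 3*x**4 + 24*x**3 - 9*x**2 - 18*x + 9 and u'(x)^2 = 9*x**4 - 36*x**3 + 18*x**2 + 36*x + 9.
Integrate each monomial from 0 to 4 using ∫_0^4 c·x^n dx = c·4^(n+1)/(n+1):
  ∫_0^4 u(x)^2 dx = ∫_0^4 (x^6 - 6*x^5 + 3*x^4 + 24*x^3 - 9*x^2 - 18*x + 9) dx. Term by term:
    ∫_0^4 x^6 dx = 16384/7;  ∫_0^4 -6*x^5 dx = -4096;  ∫_0^4 3*x^4 dx = 3072/5;
    ∫_0^4 24*x^3 dx = 1536;  ∫_0^4 -9*x^2 dx = -192;  ∫_0^4 -18*x dx = -144;
    ∫_0^4 9 dx = 36.
  Sum: 16384/7 − 4096 + 3072/5 + 1536 − 192 − 144 + 36 = 3324/35.
  ∫_0^4 u'(x)^2 dx = ∫_0^4 (9*x^4 - 36*x^3 + 18*x^2 + 36*x + 9) dx. Term by term:
    ∫_0^4 9*x^4 dx = 9216/5;  ∫_0^4 -36*x^3 dx = -2304;  ∫_0^4 18*x^2 dx = 384;
    ∫_0^4 36*x dx = 288;  ∫_0^4 9 dx = 36.
  Sum: 9216/5 − 2304 + 384 + 288 + 36 = 1236/5.
Adding: ||u||_{H^1}^2 = 3324/35 + 1236/5 = 11976/35.


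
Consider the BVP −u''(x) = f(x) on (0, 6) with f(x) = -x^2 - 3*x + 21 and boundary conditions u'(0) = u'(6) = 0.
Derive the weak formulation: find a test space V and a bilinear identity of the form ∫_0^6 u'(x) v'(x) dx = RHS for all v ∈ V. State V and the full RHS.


V = H^1(0, 6) (no boundary constraint on v; u is determined up to an additive constant); weak form: ∫_0^6 u'v' dx = ∫_0^6 (-x^2 - 3*x + 21) v dx for all v ∈ V.

Multiply both sides by a test function v and integrate from 0 to 6:
  ∫_0^6 −u''(x) v(x) dx = ∫_0^6 f(x) v(x) dx.
Integrate the LHS by parts once:
  ∫_0^6 −u'' v dx = −[u'(x) v(x)]_0^6 + ∫_0^6 u'(x) v'(x) dx.
Thus ∫_0^6 u'(x) v'(x) dx = ∫_0^6 f(x) v(x) dx + [u'(x) v(x)]_0^6.
Choose V so that boundary terms are either known or forced to vanish.
u has homogeneous Neumann: u'(0) = u'(6) = 0. So [u' v]_0^6 = 0·v(6) − 0·v(0) = 0 for any v; take V = H^1(0, 6).
Weak formulation: find u (satisfying any essential BC) such that ∫_0^6 u'(x) v'(x) dx = ∫_0^6 f v dx for all v ∈ V (homogeneous Neumann, so boundary terms vanish).
Substituting f(x) = -x^2 - 3*x + 21, the right-hand side is ∫_0^6 (-x^2 - 3*x + 21) v dx.
Compatibility check (pure Neumann): taking v ≡ 1 ∈ V gives 0 = ∫_0^6 f dx + (0) − (0), i.e. ∫_0^6 f dx must equal u'(0) − u'(6) = 0. Indeed ∫_0^6 (-x^2 - 3*x + 21) dx = 0, so the data are compatible. The solution is then unique only up to an additive constant (fix it e.g. by requiring ∫_0^6 u dx = 0).
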